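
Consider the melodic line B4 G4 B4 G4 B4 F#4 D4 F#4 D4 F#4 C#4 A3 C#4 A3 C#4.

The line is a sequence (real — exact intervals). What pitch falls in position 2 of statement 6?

F#2

With 5-note cells, note 2 of each statement runs G4, D4, A3.
Each moves down a 4th. Continuing: E3 → B2 → F#2.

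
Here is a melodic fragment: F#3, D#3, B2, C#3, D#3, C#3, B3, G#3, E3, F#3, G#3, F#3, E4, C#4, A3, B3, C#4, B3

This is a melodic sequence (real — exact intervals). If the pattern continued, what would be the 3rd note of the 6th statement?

C5

With 6-note cells, note 3 of each statement runs B2, E3, A3.
Extending up a 4th: D4 → G4 → C5.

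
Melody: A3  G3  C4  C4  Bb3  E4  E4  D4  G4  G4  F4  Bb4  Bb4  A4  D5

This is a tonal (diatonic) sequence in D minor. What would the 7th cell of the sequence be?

F5 E5 A5

Taking 3-note groups, the heads are A3, C4, E4, G4, Bb4: the pattern moves up a 3rd.
Continuing the starts: D5 → F5.
From F5 the diatonic shape gives F5 E5 A5.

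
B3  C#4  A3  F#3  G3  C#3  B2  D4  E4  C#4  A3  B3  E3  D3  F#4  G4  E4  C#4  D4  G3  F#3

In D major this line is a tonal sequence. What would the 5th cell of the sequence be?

The 7-note cells begin on B3, D4, F#4 — each up a 3rd from the last.
Carrying on: A4 → C#5.
Statement 5 starts on C#5 and keeps the same diatonic contour: C#5 D5 B4 G4 A4 D4 C#4.

C#5 D5 B4 G4 A4 D4 C#4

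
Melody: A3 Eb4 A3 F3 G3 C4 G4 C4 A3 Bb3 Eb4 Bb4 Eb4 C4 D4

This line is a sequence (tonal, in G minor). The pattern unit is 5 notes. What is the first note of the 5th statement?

With a 5-note motive the entries are A3, C4, Eb4, each up a 3rd from the previous.
Extending the heads up a 3rd: G4 → Bb4.

Bb4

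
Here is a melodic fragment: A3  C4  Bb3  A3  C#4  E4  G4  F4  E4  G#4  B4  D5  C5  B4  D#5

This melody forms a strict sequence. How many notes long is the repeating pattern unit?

5

There are 15 notes; a 5-note unit gives 3 cells:
A3 C4 Bb3 A3 C#4 | E4 G4 F4 E4 G#4 | B4 D5 C5 B4 D#5
Each cell is the previous one up a 5th — so the unit is 5 notes.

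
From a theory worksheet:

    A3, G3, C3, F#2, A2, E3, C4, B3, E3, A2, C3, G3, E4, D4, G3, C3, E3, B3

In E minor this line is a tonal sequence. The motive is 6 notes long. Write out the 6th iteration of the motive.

Taking 6-note groups, the heads are A3, C4, E4: the pattern moves up a 3rd.
Continuing the starts: G4 → B4 → D5.
So cell 6 is D5 C5 F#4 B3 D4 A4.

D5 C5 F#4 B3 D4 A4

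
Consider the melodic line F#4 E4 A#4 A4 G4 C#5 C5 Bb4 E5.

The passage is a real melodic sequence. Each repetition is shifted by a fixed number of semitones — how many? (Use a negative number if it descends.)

The 3-note cells begin on F#4, A4, C5 — each up a 3rd from the last.
Counting half-steps from F#4 to A4: 3.

3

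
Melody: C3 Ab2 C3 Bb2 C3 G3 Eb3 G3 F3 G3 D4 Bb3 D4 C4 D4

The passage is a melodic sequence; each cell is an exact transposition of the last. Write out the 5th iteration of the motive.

With a 5-note motive the entries are C3, G3, D4, each up a 5th from the previous.
Carrying on: A4 → E5.
Statement 5 starts on E5 and keeps the same exact contour: E5 C5 E5 D5 E5.

E5 C5 E5 D5 E5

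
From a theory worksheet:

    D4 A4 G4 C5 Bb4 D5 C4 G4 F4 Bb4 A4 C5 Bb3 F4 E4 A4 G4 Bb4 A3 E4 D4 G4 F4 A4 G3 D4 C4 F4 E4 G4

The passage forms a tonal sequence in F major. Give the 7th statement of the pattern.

With a 6-note motive the entries are D4, C4, Bb3, A3, G3, each down a 2nd from the previous.
Extending down a 2nd: F3 → E3.
From E3 the diatonic shape gives E3 Bb3 A3 D4 C4 E4.

E3 Bb3 A3 D4 C4 E4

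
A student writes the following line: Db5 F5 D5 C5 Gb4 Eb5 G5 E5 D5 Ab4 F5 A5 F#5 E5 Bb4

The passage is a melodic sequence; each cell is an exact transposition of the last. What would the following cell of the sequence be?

G5 B5 G#5 F#5 C5

The 5-note cells begin on Db5, Eb5, F5 — each up a 2nd from the last.
From G5 the exact shape gives G5 B5 G#5 F#5 C5.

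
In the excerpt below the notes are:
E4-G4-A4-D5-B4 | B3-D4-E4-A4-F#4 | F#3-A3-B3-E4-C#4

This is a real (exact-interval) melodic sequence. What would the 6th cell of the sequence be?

D#2 F#2 G#2 C#3 A#2

Unit = 5 notes; the statements start on E4, B3, F#3, moving down a 4th each time.
Carrying on: C#3 → G#2 → D#2.
From D#2 the exact shape gives D#2 F#2 G#2 C#3 A#2.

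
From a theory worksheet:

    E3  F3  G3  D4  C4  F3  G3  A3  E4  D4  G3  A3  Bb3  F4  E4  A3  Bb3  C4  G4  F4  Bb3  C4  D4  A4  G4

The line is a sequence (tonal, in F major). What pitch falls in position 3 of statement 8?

G4

Grouping in 5s, the 3rd note of each cell is G3, A3, Bb3, C4, D4.
Each moves up a 2nd. Continuing: E4 → F4 → G4.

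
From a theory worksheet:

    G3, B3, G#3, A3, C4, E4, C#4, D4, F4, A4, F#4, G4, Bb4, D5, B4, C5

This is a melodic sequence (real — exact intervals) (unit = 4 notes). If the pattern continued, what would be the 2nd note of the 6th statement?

C6

Grouping in 4s, the 2nd note of each cell is B3, E4, A4, D5.
Carrying that up a 4th forward: G5 → C6.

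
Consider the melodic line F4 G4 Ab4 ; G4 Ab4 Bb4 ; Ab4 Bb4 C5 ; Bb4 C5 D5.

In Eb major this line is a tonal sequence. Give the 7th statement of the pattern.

Unit = 3 notes; the statements start on F4, G4, Ab4, Bb4, moving up a 2nd each time.
Continuing the starts: C5 → D5 → Eb5.
From Eb5 the diatonic shape gives Eb5 F5 G5.

Eb5 F5 G5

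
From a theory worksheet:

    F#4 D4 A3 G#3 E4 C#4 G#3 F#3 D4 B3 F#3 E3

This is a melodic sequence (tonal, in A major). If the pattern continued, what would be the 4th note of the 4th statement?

The unit is 4 notes. Position-4 pitches of the 3 shown cells: G#3, F#3, E3.
One more down a 2nd gives D3.

D3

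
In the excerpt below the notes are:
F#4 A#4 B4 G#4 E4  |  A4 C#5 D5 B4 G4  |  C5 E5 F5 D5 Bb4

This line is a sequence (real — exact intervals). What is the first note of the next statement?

The 5-note cells begin on F#4, A4, C5 — each up a 3rd from the last.
One more step up a 3rd gives Eb5.

Eb5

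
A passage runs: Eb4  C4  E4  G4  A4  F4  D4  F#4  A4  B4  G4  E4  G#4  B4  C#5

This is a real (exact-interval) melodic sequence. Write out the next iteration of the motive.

Unit = 5 notes; the statements start on Eb4, F4, G4, moving up a 2nd each time.
Statement 4 starts on A4 and keeps the same exact contour: A4 F#4 A#4 C#5 D#5.

A4 F#4 A#4 C#5 D#5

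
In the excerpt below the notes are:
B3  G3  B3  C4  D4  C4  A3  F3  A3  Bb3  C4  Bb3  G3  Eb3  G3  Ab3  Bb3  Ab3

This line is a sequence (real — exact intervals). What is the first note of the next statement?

Unit = 6 notes; the statements start on B3, A3, G3, moving down a 2nd each time.
One more step down a 2nd gives F3.

F3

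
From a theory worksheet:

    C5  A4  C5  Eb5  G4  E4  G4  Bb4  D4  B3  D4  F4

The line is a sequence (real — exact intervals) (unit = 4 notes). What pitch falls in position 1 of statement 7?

F#2

The unit is 4 notes. Position-1 pitches of the 3 shown cells: C5, G4, D4.
Carrying that down a 4th forward: A3 → E3 → B2 → F#2.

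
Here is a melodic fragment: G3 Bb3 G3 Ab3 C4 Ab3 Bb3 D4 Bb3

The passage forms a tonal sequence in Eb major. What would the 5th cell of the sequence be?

D4 F4 D4

Unit = 3 notes; the statements start on G3, Ab3, Bb3, moving up a 2nd each time.
Carrying on: C4 → D4.
Statement 5 starts on D4 and keeps the same diatonic contour: D4 F4 D4.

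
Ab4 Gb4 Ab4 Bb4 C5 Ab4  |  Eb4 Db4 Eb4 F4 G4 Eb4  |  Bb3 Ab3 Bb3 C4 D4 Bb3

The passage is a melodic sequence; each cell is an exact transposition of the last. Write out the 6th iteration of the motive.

G2 F2 G2 A2 B2 G2

Unit = 6 notes; the statements start on Ab4, Eb4, Bb3, moving down a 4th each time.
Carrying on: F3 → C3 → G2.
Statement 6 starts on G2 and keeps the same exact contour: G2 F2 G2 A2 B2 G2.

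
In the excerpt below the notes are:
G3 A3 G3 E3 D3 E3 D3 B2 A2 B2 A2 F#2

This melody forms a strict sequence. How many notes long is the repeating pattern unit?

4

12 notes total. Splitting into 3 groups of 4:
G3 A3 G3 E3 | D3 E3 D3 B2 | A2 B2 A2 F#2
Every group is a transposition down a 4th of the one before; no shorter unit works.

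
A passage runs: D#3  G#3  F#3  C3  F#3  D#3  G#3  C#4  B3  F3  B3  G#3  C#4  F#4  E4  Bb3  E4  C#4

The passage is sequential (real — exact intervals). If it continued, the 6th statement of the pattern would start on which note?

With a 6-note motive the entries are D#3, G#3, C#4, each up a 4th from the previous.
Continuing: F#4 → B4 → E5. Statement 6 starts on E5.

E5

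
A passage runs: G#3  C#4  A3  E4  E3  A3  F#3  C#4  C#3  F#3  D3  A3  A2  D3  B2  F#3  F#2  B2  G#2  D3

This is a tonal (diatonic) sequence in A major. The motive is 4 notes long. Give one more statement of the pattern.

With a 4-note motive the entries are G#3, E3, C#3, A2, F#2, each down a 3rd from the previous.
So cell 6 is D2 G#2 E2 B2.

D2 G#2 E2 B2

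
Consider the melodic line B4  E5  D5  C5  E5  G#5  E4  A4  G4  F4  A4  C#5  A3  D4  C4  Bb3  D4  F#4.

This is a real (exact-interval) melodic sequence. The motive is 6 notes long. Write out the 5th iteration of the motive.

Taking 6-note groups, the heads are B4, E4, A3: the pattern moves down a 5th.
Carrying on: D3 → G2.
So cell 5 is G2 C3 Bb2 Ab2 C3 E3.

G2 C3 Bb2 Ab2 C3 E3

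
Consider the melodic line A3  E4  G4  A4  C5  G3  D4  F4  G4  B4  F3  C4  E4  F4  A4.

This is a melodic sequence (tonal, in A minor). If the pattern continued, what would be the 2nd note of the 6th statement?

Grouping in 5s, the 2nd note of each cell is E4, D4, C4.
Each moves down a 2nd. Continuing: B3 → A3 → G3.

G3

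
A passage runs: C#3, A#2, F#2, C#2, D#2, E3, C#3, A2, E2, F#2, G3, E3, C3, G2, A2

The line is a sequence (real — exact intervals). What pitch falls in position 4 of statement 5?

Db3

Grouping in 5s, the 4th note of each cell is C#2, E2, G2.
Each moves up a 3rd. Continuing: Bb2 → Db3.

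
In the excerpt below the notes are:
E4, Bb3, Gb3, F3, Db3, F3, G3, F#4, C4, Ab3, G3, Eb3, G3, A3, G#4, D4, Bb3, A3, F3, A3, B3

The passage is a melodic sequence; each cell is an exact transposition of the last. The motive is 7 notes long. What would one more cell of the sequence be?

Taking 7-note groups, the heads are E4, F#4, G#4: the pattern moves up a 2nd.
So cell 4 is A#4 E4 C4 B3 G3 B3 C#4.

A#4 E4 C4 B3 G3 B3 C#4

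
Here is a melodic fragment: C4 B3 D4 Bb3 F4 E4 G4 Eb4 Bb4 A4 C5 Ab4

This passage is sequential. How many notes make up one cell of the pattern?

12 notes total. Splitting into 3 groups of 4:
C4 B3 D4 Bb3 | F4 E4 G4 Eb4 | Bb4 A4 C5 Ab4
That's a consistent up a 4th shift per cell, and no other grouping gives one.

4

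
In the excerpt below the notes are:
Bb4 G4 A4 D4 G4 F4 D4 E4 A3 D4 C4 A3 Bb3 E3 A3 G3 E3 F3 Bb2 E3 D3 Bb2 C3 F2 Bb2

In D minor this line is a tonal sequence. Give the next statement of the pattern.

A2 F2 G2 C2 F2

With a 5-note motive the entries are Bb4, F4, C4, G3, D3, each down a 4th from the previous.
From A2 the diatonic shape gives A2 F2 G2 C2 F2.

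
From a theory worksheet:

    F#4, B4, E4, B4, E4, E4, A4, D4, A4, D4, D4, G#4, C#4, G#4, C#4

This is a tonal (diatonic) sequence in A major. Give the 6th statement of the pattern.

The 5-note cells begin on F#4, E4, D4 — each down a 2nd from the last.
Extending down a 2nd: C#4 → B3 → A3.
Statement 6 starts on A3 and keeps the same diatonic contour: A3 D4 G#3 D4 G#3.

A3 D4 G#3 D4 G#3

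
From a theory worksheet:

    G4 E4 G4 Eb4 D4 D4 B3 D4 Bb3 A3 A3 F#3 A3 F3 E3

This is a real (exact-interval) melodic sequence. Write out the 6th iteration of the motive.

With a 5-note motive the entries are G4, D4, A3, each down a 4th from the previous.
Carrying on: E3 → B2 → F#2.
Statement 6 starts on F#2 and keeps the same exact contour: F#2 D#2 F#2 D2 C#2.

F#2 D#2 F#2 D2 C#2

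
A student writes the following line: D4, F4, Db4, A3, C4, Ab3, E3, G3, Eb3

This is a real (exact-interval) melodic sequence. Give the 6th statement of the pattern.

C#2 E2 C2

The 3-note cells begin on D4, A3, E3 — each down a 4th from the last.
Carrying on: B2 → F#2 → C#2.
From C#2 the exact shape gives C#2 E2 C2.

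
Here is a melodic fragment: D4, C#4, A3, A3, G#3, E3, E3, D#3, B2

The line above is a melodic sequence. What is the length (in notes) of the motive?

3

Try groups of 3 (3 cells in 9 notes):
D4 C#4 A3 | A3 G#3 E3 | E3 D#3 B2
That's a consistent down a 4th shift per cell, and no other grouping gives one.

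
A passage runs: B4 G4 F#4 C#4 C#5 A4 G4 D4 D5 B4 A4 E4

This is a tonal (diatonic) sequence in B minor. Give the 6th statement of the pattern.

G5 E5 D5 A4

Taking 4-note groups, the heads are B4, C#5, D5: the pattern moves up a 2nd.
Extending up a 2nd: E5 → F#5 → G5.
So cell 6 is G5 E5 D5 A4.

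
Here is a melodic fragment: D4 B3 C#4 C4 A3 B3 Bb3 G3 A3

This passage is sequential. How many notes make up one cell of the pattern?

9 notes total. Splitting into 3 groups of 3:
D4 B3 C#4 | C4 A3 B3 | Bb3 G3 A3
That's a consistent down a 2nd shift per cell, and no other grouping gives one.

3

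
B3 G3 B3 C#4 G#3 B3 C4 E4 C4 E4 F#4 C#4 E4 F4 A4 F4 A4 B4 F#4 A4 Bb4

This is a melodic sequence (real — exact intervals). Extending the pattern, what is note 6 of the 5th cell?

G5

Grouping in 7s, the 6th note of each cell is B3, E4, A4.
Each moves up a 4th. Continuing: D5 → G5.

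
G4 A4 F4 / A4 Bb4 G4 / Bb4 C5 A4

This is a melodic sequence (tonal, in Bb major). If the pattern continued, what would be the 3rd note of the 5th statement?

C5

Grouping in 3s, the 3rd note of each cell is F4, G4, A4.
Extending up a 2nd: Bb4 → C5.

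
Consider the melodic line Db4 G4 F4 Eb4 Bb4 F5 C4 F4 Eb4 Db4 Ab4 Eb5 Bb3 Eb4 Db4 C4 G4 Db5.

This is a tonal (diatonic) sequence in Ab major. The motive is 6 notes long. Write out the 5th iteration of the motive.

With a 6-note motive the entries are Db4, C4, Bb3, each down a 2nd from the previous.
Continuing the starts: Ab3 → G3.
From G3 the diatonic shape gives G3 C4 Bb3 Ab3 Eb4 Bb4.

G3 C4 Bb3 Ab3 Eb4 Bb4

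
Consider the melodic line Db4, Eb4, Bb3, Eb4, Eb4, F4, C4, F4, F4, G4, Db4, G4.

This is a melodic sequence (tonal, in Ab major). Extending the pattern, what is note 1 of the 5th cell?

Ab4

Grouping in 4s, the 1st note of each cell is Db4, Eb4, F4.
Extending up a 2nd: G4 → Ab4.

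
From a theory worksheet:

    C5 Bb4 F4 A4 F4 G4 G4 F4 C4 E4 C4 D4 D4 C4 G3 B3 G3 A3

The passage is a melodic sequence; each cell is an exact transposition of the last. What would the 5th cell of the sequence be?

Taking 6-note groups, the heads are C5, G4, D4: the pattern moves down a 4th.
Continuing the starts: A3 → E3.
Statement 5 starts on E3 and keeps the same exact contour: E3 D3 A2 C#3 A2 B2.

E3 D3 A2 C#3 A2 B2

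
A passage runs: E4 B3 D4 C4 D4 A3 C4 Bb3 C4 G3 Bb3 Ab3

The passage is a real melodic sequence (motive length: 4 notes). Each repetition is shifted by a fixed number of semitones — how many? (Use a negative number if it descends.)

With a 4-note motive the entries are E4, D4, C4, each down a 2nd from the previous.
E4 to D4 spans -2 semitones.

-2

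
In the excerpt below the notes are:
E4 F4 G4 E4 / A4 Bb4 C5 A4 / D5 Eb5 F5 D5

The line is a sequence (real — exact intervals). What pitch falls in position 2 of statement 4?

The unit is 4 notes. Position-2 pitches of the 3 shown cells: F4, Bb4, Eb5.
From Eb5, up a 4th gives Ab5.

Ab5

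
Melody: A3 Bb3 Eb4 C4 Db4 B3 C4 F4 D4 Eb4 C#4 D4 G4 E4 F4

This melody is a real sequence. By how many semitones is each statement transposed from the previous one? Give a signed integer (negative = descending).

Taking 5-note groups, the heads are A3, B3, C#4: the pattern moves up a 2nd.
A3→B3 is 59 − 57 = 2 semitones.

2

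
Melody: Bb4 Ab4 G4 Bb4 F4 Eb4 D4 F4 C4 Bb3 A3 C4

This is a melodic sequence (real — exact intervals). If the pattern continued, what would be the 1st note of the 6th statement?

A2

Grouping in 4s, the 1st note of each cell is Bb4, F4, C4.
Each moves down a 4th. Continuing: G3 → D3 → A2.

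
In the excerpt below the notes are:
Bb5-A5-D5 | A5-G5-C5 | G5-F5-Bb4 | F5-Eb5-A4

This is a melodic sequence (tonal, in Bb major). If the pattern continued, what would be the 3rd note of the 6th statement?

F4

The unit is 3 notes. Position-3 pitches of the 4 shown cells: D5, C5, Bb4, A4.
Each moves down a 2nd. Continuing: G4 → F4.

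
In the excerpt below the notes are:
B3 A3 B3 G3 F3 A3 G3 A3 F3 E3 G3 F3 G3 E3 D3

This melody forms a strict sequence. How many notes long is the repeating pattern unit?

Try groups of 5 (3 cells in 15 notes):
B3 A3 B3 G3 F3 | A3 G3 A3 F3 E3 | G3 F3 G3 E3 D3
Each cell is the previous one down a 2nd — so the unit is 5 notes.

5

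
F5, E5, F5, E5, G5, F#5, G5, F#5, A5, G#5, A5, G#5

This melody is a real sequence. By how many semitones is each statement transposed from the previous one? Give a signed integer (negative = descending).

2

With a 4-note motive the entries are F5, G5, A5, each up a 2nd from the previous.
F5 to G5 spans +2 semitones.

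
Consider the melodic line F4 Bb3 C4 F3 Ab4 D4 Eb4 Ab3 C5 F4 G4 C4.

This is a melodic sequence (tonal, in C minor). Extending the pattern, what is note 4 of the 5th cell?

With 4-note cells, note 4 of each statement runs F3, Ab3, C4.
Carrying that up a 3rd forward: Eb4 → G4.

G4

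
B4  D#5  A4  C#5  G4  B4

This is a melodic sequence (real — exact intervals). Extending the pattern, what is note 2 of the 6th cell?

F4

With 2-note cells, note 2 of each statement runs D#5, C#5, B4.
Extending down a 2nd: A4 → G4 → F4.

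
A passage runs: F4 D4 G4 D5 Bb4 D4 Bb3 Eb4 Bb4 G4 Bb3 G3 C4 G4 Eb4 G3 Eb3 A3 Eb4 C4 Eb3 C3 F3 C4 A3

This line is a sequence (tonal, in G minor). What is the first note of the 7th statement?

With a 5-note motive the entries are F4, D4, Bb3, G3, Eb3, each down a 3rd from the previous.
Extending the heads down a 3rd: C3 → A2.

A2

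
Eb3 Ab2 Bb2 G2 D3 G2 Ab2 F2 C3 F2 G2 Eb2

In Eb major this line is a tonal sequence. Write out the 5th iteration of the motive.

Ab2 D2 Eb2 C2

Unit = 4 notes; the statements start on Eb3, D3, C3, moving down a 2nd each time.
Carrying on: Bb2 → Ab2.
So cell 5 is Ab2 D2 Eb2 C2.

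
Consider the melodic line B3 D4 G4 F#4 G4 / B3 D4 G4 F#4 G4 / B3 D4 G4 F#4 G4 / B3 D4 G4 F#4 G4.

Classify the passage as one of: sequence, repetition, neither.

repetition

Each 5-note cell is identical (B3 D4 G4 F#4 G4), restated at the same pitch.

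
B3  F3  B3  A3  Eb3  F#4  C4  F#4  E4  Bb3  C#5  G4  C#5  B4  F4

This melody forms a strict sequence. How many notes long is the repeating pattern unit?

There are 15 notes; a 5-note unit gives 3 cells:
B3 F3 B3 A3 Eb3 | F#4 C4 F#4 E4 Bb3 | C#5 G4 C#5 B4 F4
Every group is a transposition up a 5th of the one before; no shorter unit works.

5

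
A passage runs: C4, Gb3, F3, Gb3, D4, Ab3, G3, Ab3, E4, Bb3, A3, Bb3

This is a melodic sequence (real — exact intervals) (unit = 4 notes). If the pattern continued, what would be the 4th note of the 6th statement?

Grouping in 4s, the 4th note of each cell is Gb3, Ab3, Bb3.
Each moves up a 2nd. Continuing: C4 → D4 → E4.

E4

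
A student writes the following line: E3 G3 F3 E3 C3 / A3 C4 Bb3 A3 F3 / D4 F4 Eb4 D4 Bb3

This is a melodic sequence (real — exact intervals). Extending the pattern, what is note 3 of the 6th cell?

With 5-note cells, note 3 of each statement runs F3, Bb3, Eb4.
Extending up a 4th: Ab4 → Db5 → Gb5.

Gb5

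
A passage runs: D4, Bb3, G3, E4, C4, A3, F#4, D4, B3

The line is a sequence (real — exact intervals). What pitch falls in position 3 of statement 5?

Grouping in 3s, the 3rd note of each cell is G3, A3, B3.
Carrying that up a 2nd forward: C#4 → D#4.

D#4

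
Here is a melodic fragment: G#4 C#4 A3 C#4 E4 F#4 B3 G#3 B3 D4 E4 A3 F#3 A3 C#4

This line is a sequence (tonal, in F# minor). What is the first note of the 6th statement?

With a 5-note motive the entries are G#4, F#4, E4, each down a 2nd from the previous.
Continuing: D4 → C#4 → B3. Statement 6 starts on B3.

B3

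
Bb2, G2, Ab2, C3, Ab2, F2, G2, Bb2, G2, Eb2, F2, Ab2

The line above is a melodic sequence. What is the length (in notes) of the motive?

4

There are 12 notes; a 4-note unit gives 3 cells:
Bb2 G2 Ab2 C3 | Ab2 F2 G2 Bb2 | G2 Eb2 F2 Ab2
That's a consistent down a 2nd shift per cell, and no other grouping gives one.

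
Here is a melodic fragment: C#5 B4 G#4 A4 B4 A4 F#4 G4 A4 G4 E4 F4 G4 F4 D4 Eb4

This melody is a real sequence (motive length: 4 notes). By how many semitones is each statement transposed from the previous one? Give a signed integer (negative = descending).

-2

The 4-note cells begin on C#5, B4, A4, G4 — each down a 2nd from the last.
Counting half-steps from C#5 to B4: -2.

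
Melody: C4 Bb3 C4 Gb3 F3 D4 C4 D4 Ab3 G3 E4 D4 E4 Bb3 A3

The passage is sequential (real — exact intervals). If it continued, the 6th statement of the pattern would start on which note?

The 5-note cells begin on C4, D4, E4 — each up a 2nd from the last.
Continuing: F#4 → G#4 → A#4. Statement 6 starts on A#4.

A#4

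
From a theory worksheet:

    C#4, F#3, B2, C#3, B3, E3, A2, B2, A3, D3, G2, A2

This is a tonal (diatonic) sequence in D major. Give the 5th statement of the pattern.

Unit = 4 notes; the statements start on C#4, B3, A3, moving down a 2nd each time.
Extending down a 2nd: G3 → F#3.
So cell 5 is F#3 B2 E2 F#2.

F#3 B2 E2 F#2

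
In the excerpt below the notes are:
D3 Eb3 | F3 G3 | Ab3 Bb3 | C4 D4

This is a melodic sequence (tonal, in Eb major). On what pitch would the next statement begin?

Eb4

Taking 2-note groups, the heads are D3, F3, Ab3, C4: the pattern moves up a 3rd.
The next head, up a 3rd from C4, is Eb4.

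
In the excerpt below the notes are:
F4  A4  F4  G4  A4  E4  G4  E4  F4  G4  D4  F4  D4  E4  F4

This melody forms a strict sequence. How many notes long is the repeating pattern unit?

Try groups of 5 (3 cells in 15 notes):
F4 A4 F4 G4 A4 | E4 G4 E4 F4 G4 | D4 F4 D4 E4 F4
Every group is a transposition down a 2nd of the one before; no shorter unit works.

5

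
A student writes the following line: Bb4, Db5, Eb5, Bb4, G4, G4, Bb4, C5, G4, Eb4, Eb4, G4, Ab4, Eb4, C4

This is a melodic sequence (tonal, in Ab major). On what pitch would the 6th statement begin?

Unit = 5 notes; the statements start on Bb4, G4, Eb4, moving down a 3rd each time.
Continuing: C4 → Ab3 → F3. Statement 6 starts on F3.

F3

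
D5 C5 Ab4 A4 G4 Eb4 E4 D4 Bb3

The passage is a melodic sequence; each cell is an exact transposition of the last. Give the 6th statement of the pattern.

C#3 B2 G2

Taking 3-note groups, the heads are D5, A4, E4: the pattern moves down a 4th.
Carrying on: B3 → F#3 → C#3.
Statement 6 starts on C#3 and keeps the same exact contour: C#3 B2 G2.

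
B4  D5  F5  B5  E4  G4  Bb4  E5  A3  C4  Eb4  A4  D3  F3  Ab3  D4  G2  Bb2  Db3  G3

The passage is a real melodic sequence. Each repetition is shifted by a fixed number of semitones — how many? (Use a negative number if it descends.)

-7

With a 4-note motive the entries are B4, E4, A3, D3, G2, each down a 5th from the previous.
Counting half-steps from B4 to E4: -7.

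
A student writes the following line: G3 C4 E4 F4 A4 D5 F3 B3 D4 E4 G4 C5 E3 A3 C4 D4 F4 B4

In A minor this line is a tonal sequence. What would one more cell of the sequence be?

Taking 6-note groups, the heads are G3, F3, E3: the pattern moves down a 2nd.
So cell 4 is D3 G3 B3 C4 E4 A4.

D3 G3 B3 C4 E4 A4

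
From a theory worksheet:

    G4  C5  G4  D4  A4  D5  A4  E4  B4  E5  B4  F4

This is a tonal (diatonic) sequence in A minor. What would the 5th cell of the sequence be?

D5 G5 D5 A4

Taking 4-note groups, the heads are G4, A4, B4: the pattern moves up a 2nd.
Carrying on: C5 → D5.
Statement 5 starts on D5 and keeps the same diatonic contour: D5 G5 D5 A4.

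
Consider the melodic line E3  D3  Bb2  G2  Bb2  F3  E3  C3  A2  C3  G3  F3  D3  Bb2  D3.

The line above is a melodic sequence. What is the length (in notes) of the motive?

Try groups of 5 (3 cells in 15 notes):
E3 D3 Bb2 G2 Bb2 | F3 E3 C3 A2 C3 | G3 F3 D3 Bb2 D3
That's a consistent up a 2nd shift per cell, and no other grouping gives one.

5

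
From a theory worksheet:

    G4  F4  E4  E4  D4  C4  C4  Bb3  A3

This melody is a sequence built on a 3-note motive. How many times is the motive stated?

9 notes in groups of 3 gives 9/3 = 3 statements.
Starts: G4, E4, C4 — each down a 3rd.

3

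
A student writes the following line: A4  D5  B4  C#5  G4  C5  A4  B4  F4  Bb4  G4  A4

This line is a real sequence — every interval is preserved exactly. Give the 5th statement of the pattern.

Db4 Gb4 Eb4 F4

Taking 4-note groups, the heads are A4, G4, F4: the pattern moves down a 2nd.
Carrying on: Eb4 → Db4.
From Db4 the exact shape gives Db4 Gb4 Eb4 F4.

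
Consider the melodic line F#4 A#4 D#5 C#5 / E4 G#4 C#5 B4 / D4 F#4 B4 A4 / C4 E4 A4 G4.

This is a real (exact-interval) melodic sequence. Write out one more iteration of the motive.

Bb3 D4 G4 F4

The 4-note cells begin on F#4, E4, D4, C4 — each down a 2nd from the last.
So cell 5 is Bb3 D4 G4 F4.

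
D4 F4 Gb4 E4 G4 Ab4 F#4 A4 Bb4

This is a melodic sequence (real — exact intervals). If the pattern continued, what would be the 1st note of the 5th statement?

A#4

Grouping in 3s, the 1st note of each cell is D4, E4, F#4.
Each moves up a 2nd. Continuing: G#4 → A#4.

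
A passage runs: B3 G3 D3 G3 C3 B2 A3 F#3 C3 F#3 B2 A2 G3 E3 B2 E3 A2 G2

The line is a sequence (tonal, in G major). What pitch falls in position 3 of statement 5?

With 6-note cells, note 3 of each statement runs D3, C3, B2.
Carrying that down a 2nd forward: A2 → G2.

G2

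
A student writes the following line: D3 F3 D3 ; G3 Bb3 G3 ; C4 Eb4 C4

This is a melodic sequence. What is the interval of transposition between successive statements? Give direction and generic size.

With a 3-note motive the entries are D3, G3, C4, each up a 4th from the previous.
D3 to G3 is up a 4th.

up a 4th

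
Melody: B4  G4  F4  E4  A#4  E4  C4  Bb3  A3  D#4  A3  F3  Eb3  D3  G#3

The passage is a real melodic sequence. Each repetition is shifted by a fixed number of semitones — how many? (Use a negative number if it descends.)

The 5-note cells begin on B4, E4, A3 — each down a 5th from the last.
Counting half-steps from B4 to E4: -7.

-7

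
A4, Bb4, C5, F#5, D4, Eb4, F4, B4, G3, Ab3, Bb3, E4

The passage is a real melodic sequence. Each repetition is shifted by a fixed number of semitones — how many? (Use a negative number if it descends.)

-7

The 4-note cells begin on A4, D4, G3 — each down a 5th from the last.
A4→D4 is 62 − 69 = -7 semitones.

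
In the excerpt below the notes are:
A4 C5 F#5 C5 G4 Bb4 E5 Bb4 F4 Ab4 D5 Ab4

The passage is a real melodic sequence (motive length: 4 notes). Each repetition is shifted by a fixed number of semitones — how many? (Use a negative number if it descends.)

Unit = 4 notes; the statements start on A4, G4, F4, moving down a 2nd each time.
Counting half-steps from A4 to G4: -2.

-2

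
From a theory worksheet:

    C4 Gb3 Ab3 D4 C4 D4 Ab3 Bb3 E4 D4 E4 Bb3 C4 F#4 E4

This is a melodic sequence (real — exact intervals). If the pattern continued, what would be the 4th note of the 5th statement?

A#4

With 5-note cells, note 4 of each statement runs D4, E4, F#4.
Each moves up a 2nd. Continuing: G#4 → A#4.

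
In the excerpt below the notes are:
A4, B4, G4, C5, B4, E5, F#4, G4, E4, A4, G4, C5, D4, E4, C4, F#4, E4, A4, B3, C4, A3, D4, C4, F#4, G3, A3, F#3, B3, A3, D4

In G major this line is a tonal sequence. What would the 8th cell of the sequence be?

A2 B2 G2 C3 B2 E3

Taking 6-note groups, the heads are A4, F#4, D4, B3, G3: the pattern moves down a 3rd.
Carrying on: E3 → C3 → A2.
Statement 8 starts on A2 and keeps the same diatonic contour: A2 B2 G2 C3 B2 E3.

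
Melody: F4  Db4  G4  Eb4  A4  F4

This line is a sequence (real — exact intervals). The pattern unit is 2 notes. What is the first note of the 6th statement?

D#5

Unit = 2 notes; the statements start on F4, G4, A4, moving up a 2nd each time.
Extending the heads up a 2nd: B4 → C#5 → D#5.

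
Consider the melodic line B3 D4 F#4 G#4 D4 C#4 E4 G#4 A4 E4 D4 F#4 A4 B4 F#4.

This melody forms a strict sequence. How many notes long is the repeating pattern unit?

15 notes total. Splitting into 3 groups of 5:
B3 D4 F#4 G#4 D4 | C#4 E4 G#4 A4 E4 | D4 F#4 A4 B4 F#4
Each cell is the previous one up a 2nd — so the unit is 5 notes.

5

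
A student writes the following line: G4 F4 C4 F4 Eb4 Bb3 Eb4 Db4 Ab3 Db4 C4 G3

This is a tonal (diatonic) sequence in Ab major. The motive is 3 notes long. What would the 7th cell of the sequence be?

Ab3 G3 Db3

With a 3-note motive the entries are G4, F4, Eb4, Db4, each down a 2nd from the previous.
Extending down a 2nd: C4 → Bb3 → Ab3.
Statement 7 starts on Ab3 and keeps the same diatonic contour: Ab3 G3 Db3.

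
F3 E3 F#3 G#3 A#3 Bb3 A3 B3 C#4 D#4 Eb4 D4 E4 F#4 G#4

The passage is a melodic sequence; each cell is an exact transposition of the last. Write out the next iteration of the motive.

Taking 5-note groups, the heads are F3, Bb3, Eb4: the pattern moves up a 4th.
So cell 4 is Ab4 G4 A4 B4 C#5.

Ab4 G4 A4 B4 C#5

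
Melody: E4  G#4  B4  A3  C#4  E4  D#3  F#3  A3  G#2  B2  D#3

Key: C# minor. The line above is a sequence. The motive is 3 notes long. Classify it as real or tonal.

Every note is diatonic to C# minor.
Cell 1 has +4 semitones from note 1 to 2, but cell 3 has +3 — the interval quality changes while the contour stays the same, which is the hallmark of a tonal sequence.

tonal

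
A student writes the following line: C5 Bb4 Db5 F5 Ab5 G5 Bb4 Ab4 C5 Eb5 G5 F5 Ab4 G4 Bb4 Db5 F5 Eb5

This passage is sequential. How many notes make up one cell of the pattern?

18 notes total. Splitting into 3 groups of 6:
C5 Bb4 Db5 F5 Ab5 G5 | Bb4 Ab4 C5 Eb5 G5 F5 | Ab4 G4 Bb4 Db5 F5 Eb5
Every group is a transposition down a 2nd of the one before; no shorter unit works.

6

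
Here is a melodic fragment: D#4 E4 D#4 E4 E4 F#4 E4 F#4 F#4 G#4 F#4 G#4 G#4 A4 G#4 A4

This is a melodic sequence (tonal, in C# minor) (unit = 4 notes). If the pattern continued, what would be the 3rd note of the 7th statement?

With 4-note cells, note 3 of each statement runs D#4, E4, F#4, G#4.
Each moves up a 2nd. Continuing: A4 → B4 → C#5.

C#5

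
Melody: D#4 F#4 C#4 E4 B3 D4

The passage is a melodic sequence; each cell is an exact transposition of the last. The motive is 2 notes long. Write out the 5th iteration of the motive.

The 2-note cells begin on D#4, C#4, B3 — each down a 2nd from the last.
Continuing the starts: A3 → G3.
From G3 the exact shape gives G3 Bb3.

G3 Bb3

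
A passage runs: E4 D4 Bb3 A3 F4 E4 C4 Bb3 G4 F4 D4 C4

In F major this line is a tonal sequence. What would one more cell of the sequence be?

Taking 4-note groups, the heads are E4, F4, G4: the pattern moves up a 2nd.
So cell 4 is A4 G4 E4 D4.

A4 G4 E4 D4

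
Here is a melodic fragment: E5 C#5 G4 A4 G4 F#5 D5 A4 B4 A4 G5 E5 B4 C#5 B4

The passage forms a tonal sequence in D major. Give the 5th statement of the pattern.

Taking 5-note groups, the heads are E5, F#5, G5: the pattern moves up a 2nd.
Carrying on: A5 → B5.
Statement 5 starts on B5 and keeps the same diatonic contour: B5 G5 D5 E5 D5.

B5 G5 D5 E5 D5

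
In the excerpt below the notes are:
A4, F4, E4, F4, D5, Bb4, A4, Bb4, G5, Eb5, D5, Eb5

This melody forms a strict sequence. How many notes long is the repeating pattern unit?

4

Try groups of 4 (3 cells in 12 notes):
A4 F4 E4 F4 | D5 Bb4 A4 Bb4 | G5 Eb5 D5 Eb5
Each cell is the previous one up a 4th — so the unit is 4 notes.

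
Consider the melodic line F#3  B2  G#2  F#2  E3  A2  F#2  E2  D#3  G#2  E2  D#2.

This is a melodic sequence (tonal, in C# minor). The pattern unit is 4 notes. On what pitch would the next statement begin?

With a 4-note motive the entries are F#3, E3, D#3, each down a 2nd from the previous.
One more step down a 2nd gives C#3.

C#3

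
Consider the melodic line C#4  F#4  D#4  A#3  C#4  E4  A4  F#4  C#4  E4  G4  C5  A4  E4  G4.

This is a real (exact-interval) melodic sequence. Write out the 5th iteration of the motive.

Taking 5-note groups, the heads are C#4, E4, G4: the pattern moves up a 3rd.
Carrying on: Bb4 → Db5.
From Db5 the exact shape gives Db5 Gb5 Eb5 Bb4 Db5.

Db5 Gb5 Eb5 Bb4 Db5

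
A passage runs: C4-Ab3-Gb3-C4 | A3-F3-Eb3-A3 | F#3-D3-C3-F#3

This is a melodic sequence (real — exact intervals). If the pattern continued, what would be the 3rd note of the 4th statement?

A2

The unit is 4 notes. Position-3 pitches of the 3 shown cells: Gb3, Eb3, C3.
Each moves down a 3rd; the next is A2.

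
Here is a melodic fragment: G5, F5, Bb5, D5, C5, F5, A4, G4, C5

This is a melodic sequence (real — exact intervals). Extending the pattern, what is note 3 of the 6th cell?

A3

The unit is 3 notes. Position-3 pitches of the 3 shown cells: Bb5, F5, C5.
Each moves down a 4th. Continuing: G4 → D4 → A3.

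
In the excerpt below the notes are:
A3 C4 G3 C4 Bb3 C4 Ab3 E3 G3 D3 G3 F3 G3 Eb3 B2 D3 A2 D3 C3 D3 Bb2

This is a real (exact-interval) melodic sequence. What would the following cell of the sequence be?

F#2 A2 E2 A2 G2 A2 F2

The 7-note cells begin on A3, E3, B2 — each down a 4th from the last.
So cell 4 is F#2 A2 E2 A2 G2 A2 F2.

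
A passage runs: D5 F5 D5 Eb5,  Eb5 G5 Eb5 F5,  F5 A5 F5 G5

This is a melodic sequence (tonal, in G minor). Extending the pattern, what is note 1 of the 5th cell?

A5

The unit is 4 notes. Position-1 pitches of the 3 shown cells: D5, Eb5, F5.
Carrying that up a 2nd forward: G5 → A5.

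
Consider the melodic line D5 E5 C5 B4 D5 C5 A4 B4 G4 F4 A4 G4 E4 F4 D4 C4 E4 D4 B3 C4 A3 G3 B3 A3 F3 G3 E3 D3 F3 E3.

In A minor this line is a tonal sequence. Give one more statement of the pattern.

C3 D3 B2 A2 C3 B2

With a 6-note motive the entries are D5, A4, E4, B3, F3, each down a 4th from the previous.
Statement 6 starts on C3 and keeps the same diatonic contour: C3 D3 B2 A2 C3 B2.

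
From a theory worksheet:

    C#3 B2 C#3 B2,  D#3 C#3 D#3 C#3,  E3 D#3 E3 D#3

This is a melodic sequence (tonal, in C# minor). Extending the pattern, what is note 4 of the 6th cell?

With 4-note cells, note 4 of each statement runs B2, C#3, D#3.
Extending up a 2nd: E3 → F#3 → G#3.

G#3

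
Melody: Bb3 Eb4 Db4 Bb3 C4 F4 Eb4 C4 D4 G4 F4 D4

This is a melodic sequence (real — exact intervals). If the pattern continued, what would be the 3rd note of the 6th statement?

With 4-note cells, note 3 of each statement runs Db4, Eb4, F4.
Carrying that up a 2nd forward: G4 → A4 → B4.

B4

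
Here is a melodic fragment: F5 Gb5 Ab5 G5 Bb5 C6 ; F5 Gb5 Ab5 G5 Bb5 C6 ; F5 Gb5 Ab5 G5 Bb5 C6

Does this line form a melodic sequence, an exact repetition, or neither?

Each 6-note cell is identical (F5 Gb5 Ab5 G5 Bb5 C6), restated at the same pitch.

repetition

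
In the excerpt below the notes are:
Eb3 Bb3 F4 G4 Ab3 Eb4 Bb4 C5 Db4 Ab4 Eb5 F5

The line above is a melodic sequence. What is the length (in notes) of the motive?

4

12 notes total. Splitting into 3 groups of 4:
Eb3 Bb3 F4 G4 | Ab3 Eb4 Bb4 C5 | Db4 Ab4 Eb5 F5
Each cell is the previous one up a 4th — so the unit is 4 notes.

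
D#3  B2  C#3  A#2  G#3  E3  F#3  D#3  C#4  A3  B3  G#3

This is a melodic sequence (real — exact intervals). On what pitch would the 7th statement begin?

With a 4-note motive the entries are D#3, G#3, C#4, each up a 4th from the previous.
Extending the heads up a 4th: F#4 → B4 → E5 → A5.

A5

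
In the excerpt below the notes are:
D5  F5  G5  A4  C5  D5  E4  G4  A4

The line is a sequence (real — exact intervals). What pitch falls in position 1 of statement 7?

The unit is 3 notes. Position-1 pitches of the 3 shown cells: D5, A4, E4.
Carrying that down a 4th forward: B3 → F#3 → C#3 → G#2.

G#2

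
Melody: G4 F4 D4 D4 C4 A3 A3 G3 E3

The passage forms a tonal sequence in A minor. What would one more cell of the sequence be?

E3 D3 B2

With a 3-note motive the entries are G4, D4, A3, each down a 4th from the previous.
Statement 4 starts on E3 and keeps the same diatonic contour: E3 D3 B2.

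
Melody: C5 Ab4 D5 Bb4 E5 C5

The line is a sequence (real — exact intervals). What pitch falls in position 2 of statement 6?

F#5

The unit is 2 notes. Position-2 pitches of the 3 shown cells: Ab4, Bb4, C5.
Extending up a 2nd: D5 → E5 → F#5.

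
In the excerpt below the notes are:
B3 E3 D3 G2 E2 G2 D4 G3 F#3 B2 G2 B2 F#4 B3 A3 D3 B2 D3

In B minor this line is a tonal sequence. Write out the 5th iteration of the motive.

With a 6-note motive the entries are B3, D4, F#4, each up a 3rd from the previous.
Continuing the starts: A4 → C#5.
So cell 5 is C#5 F#4 E4 A3 F#3 A3.

C#5 F#4 E4 A3 F#3 A3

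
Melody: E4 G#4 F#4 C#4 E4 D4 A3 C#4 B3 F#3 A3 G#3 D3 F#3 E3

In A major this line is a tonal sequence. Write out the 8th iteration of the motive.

Unit = 3 notes; the statements start on E4, C#4, A3, F#3, D3, moving down a 3rd each time.
Extending down a 3rd: B2 → G#2 → E2.
From E2 the diatonic shape gives E2 G#2 F#2.

E2 G#2 F#2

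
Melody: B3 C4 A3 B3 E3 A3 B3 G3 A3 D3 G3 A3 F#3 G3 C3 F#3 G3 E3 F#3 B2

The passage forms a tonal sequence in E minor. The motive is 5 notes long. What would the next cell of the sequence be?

Unit = 5 notes; the statements start on B3, A3, G3, F#3, moving down a 2nd each time.
From E3 the diatonic shape gives E3 F#3 D3 E3 A2.

E3 F#3 D3 E3 A2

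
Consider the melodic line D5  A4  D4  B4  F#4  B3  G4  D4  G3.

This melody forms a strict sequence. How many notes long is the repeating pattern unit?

Try groups of 3 (3 cells in 9 notes):
D5 A4 D4 | B4 F#4 B3 | G4 D4 G3
That's a consistent down a 3rd shift per cell, and no other grouping gives one.

3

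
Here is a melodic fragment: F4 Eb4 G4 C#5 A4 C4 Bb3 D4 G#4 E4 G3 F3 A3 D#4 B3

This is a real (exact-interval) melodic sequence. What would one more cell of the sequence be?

With a 5-note motive the entries are F4, C4, G3, each down a 4th from the previous.
Statement 4 starts on D3 and keeps the same exact contour: D3 C3 E3 A#3 F#3.

D3 C3 E3 A#3 F#3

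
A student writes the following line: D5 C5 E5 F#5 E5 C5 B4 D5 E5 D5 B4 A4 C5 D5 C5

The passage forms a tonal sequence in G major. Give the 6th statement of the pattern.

F#4 E4 G4 A4 G4

Taking 5-note groups, the heads are D5, C5, B4: the pattern moves down a 2nd.
Continuing the starts: A4 → G4 → F#4.
Statement 6 starts on F#4 and keeps the same diatonic contour: F#4 E4 G4 A4 G4.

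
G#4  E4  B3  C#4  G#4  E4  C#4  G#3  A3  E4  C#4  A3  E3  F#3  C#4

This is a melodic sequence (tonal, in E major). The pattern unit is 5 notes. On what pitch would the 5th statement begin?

F#3

The 5-note cells begin on G#4, E4, C#4 — each down a 3rd from the last.
Extending the heads down a 3rd: A3 → F#3.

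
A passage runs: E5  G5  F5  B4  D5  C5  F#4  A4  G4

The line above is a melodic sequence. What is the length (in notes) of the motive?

There are 9 notes; a 3-note unit gives 3 cells:
E5 G5 F5 | B4 D5 C5 | F#4 A4 G4
Each cell is the previous one down a 4th — so the unit is 3 notes.

3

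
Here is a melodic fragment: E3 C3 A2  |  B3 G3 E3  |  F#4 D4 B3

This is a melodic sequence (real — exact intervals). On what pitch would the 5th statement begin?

Taking 3-note groups, the heads are E3, B3, F#4: the pattern moves up a 5th.
Extending the heads up a 5th: C#5 → G#5.

G#5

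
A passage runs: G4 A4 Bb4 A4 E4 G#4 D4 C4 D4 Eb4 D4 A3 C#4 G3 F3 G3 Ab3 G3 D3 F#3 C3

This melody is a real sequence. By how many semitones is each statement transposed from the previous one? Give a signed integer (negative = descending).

With a 7-note motive the entries are G4, C4, F3, each down a 5th from the previous.
G4→C4 is 60 − 67 = -7 semitones.

-7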